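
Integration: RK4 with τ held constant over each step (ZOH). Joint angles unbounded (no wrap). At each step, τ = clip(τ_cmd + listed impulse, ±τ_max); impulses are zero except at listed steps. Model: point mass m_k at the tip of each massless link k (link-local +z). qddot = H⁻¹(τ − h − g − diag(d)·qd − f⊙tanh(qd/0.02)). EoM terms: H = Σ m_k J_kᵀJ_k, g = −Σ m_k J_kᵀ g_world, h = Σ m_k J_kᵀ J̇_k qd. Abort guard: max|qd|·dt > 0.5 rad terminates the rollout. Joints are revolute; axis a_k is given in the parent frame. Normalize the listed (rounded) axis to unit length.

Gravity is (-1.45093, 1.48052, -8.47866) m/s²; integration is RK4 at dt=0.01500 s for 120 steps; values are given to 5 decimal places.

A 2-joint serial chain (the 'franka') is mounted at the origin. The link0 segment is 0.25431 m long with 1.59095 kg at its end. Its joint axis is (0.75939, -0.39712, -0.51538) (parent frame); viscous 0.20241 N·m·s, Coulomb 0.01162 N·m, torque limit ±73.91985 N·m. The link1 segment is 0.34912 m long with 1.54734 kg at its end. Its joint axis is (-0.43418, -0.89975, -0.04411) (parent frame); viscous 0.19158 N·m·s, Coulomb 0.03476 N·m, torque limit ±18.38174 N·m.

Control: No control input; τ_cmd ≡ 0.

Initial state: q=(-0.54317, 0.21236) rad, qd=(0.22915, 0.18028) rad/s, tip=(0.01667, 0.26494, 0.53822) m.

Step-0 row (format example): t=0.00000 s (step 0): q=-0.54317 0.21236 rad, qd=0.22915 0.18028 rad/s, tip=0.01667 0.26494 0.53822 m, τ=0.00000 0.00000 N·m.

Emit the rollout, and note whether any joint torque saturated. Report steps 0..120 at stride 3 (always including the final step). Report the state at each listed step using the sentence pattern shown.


t=0.04500 s (step 3): q=-0.54546 0.22793 rad, qd=-0.33043 0.51082 rad/s, tip=0.01148 0.26639 0.53707 m, τ=0.00000 0.00000 N·m.
t=0.09000 s (step 6): q=-0.57320 0.25807 rad, qd=-0.90902 0.82384 rad/s, tip=0.00308 0.27851 0.52980 m, τ=0.00000 0.00000 N·m.
t=0.13500 s (step 9): q=-0.62815 0.30135 rad, qd=-1.54672 1.08761 rad/s, tip=-0.00861 0.30073 0.51539 m, τ=0.00000 0.00000 N·m.
t=0.18000 s (step 12): q=-0.71390 0.35446 rad, qd=-2.28406 1.24995 rad/s, tip=-0.02369 0.33217 0.49215 m, τ=0.00000 0.00000 N·m.
t=0.22500 s (step 15): q=-0.83571 0.41104 rad, qd=-3.15295 1.22407 rad/s, tip=-0.04209 0.37152 0.45778 m, τ=0.00000 0.00000 N·m.
t=0.27000 s (step 18): q=-0.99955 0.45987 rad, qd=-4.14422 0.88034 rad/s, tip=-0.06353 0.41689 0.40974 m, τ=0.00000 0.00000 N·m.
t=0.31500 s (step 21): q=-1.20893 0.48319 rad, qd=-5.14556 0.06643 rad/s, tip=-0.08739 0.46587 0.34520 m, τ=0.00000 0.00000 N·m.
t=0.36000 s (step 24): q=-1.45902 0.45766 rad, qd=-5.90324 -1.29315 rad/s, tip=-0.11289 0.51501 0.26059 m, τ=0.00000 0.00000 N·m.
t=0.40500 s (step 27): q=-1.73237 0.35983 rad, qd=-6.14808 -3.10756 rad/s, tip=-0.13889 0.55735 0.15117 m, τ=0.00000 0.00000 N·m.
t=0.45000 s (step 30): q=-2.00457 0.17637 rad, qd=-5.88796 -5.02570 rad/s, tip=-0.16289 0.57849 0.01398 m, τ=0.00000 0.00000 N·m.
t=0.49500 s (step 33): q=-2.25992 -0.08729 rad, qd=-5.47081 -6.60167 rad/s, tip=-0.18079 0.55684 -0.14388 m, τ=0.00000 0.00000 N·m.
t=0.54000 s (step 36): q=-2.50053 -0.40706 rad, qd=-5.28600 -7.46645 rad/s, tip=-0.18903 0.47421 -0.29839 m, τ=0.00000 0.00000 N·m.
t=0.58500 s (step 39): q=-2.74263 -0.74443 rad, qd=-5.55964 -7.34385 rad/s, tip=-0.18834 0.33174 -0.41439 m, τ=0.00000 0.00000 N·m.
t=0.63000 s (step 42): q=-3.00821 -1.05026 rad, qd=-6.30836 -6.04594 rad/s, tip=-0.18447 0.15537 -0.46570 m, τ=0.00000 0.00000 N·m.
t=0.67500 s (step 45): q=-3.31227 -1.27165 rad, qd=-7.16422 -3.64131 rad/s, tip=-0.18438 -0.01921 -0.45251 m, τ=0.00000 0.00000 N·m.
t=0.72000 s (step 48): q=-3.64268 -1.37055 rad, qd=-7.34770 -0.75758 rad/s, tip=-0.19200 -0.16868 -0.39603 m, τ=0.00000 0.00000 N·m.
t=0.76500 s (step 51): q=-3.95736 -1.34795 rad, qd=-6.48856 1.60548 rad/s, tip=-0.20750 -0.28688 -0.31736 m, τ=0.00000 0.00000 N·m.
t=0.81000 s (step 54): q=-4.21858 -1.24209 rad, qd=-5.08982 2.92210 rad/s, tip=-0.22824 -0.37362 -0.22899 m, τ=0.00000 0.00000 N·m.
t=0.85500 s (step 57): q=-4.41606 -1.09872 rad, qd=-3.71673 3.32805 rad/s, tip=-0.25085 -0.42983 -0.14078 m, τ=0.00000 0.00000 N·m.
t=0.90000 s (step 60): q=-4.55632 -0.95075 rad, qd=-2.55203 3.18529 rad/s, tip=-0.27318 -0.45977 -0.06219 m, τ=0.00000 0.00000 N·m.
t=0.94500 s (step 63): q=-4.64842 -0.81578 rad, qd=-1.56524 2.78918 rad/s, tip=-0.29492 -0.47051 -0.00010 m, τ=0.00000 0.00000 N·m.
t=0.99000 s (step 66): q=-4.69879 -0.70085 rad, qd=-0.68615 2.31462 rad/s, tip=-0.31706 -0.46911 0.04200 m, τ=0.00000 0.00000 N·m.
t=1.03500 s (step 69): q=-4.71098 -0.60737 rad, qd=0.13852 1.84430 rad/s, tip=-0.34093 -0.46067 0.06307 m, τ=0.00000 0.00000 N·m.
t=1.08000 s (step 72): q=-4.68669 -0.53442 rad, qd=0.93891 1.40245 rad/s, tip=-0.36745 -0.44766 0.06324 m, τ=0.00000 0.00000 N·m.
t=1.12500 s (step 75): q=-4.62661 -0.48085 rad, qd=1.73014 0.97962 rad/s, tip=-0.39656 -0.43003 0.04295 m, τ=0.00000 0.00000 N·m.
t=1.17000 s (step 78): q=-4.53111 -0.44634 rad, qd=2.51188 0.55143 rad/s, tip=-0.42686 -0.40565 0.00278 m, τ=0.00000 0.00000 N·m.
t=1.21500 s (step 81): q=-4.40087 -0.43166 rad, qd=3.27136 0.09470 rad/s, tip=-0.45522 -0.37082 -0.05599 m, τ=0.00000 0.00000 N·m.
t=1.26000 s (step 84): q=-4.23737 -0.43812 rad, qd=3.98489 -0.38297 rad/s, tip=-0.47679 -0.32099 -0.13050 m, τ=0.00000 0.00000 N·m.
t=1.30500 s (step 87): q=-4.04335 -0.46621 rad, qd=4.62330 -0.86202 rad/s, tip=-0.48526 -0.25193 -0.21510 m, τ=0.00000 0.00000 N·m.
t=1.35000 s (step 90): q=-3.82284 -0.51476 rad, qd=5.15772 -1.27778 rad/s, tip=-0.47391 -0.16161 -0.30075 m, τ=0.00000 0.00000 N·m.
t=1.39500 s (step 93): q=-3.58109 -0.57884 rad, qd=5.56356 -1.53613 rad/s, tip=-0.43781 -0.05199 -0.37533 m, τ=0.00000 0.00000 N·m.
t=1.44000 s (step 96): q=-3.32441 -0.64941 rad, qd=5.81661 -1.55670 rad/s, tip=-0.37629 0.06986 -0.42612 m, τ=0.00000 0.00000 N·m.
t=1.48500 s (step 99): q=-3.06034 -0.71505 rad, qd=5.88657 -1.32087 rad/s, tip=-0.29422 0.19278 -0.44383 m, τ=0.00000 0.00000 N·m.
t=1.53000 s (step 102): q=-2.79782 -0.76544 rad, qd=5.74338 -0.89695 rad/s, tip=-0.20102 0.30461 -0.42603 m, τ=0.00000 0.00000 N·m.
t=1.57500 s (step 105): q=-2.54677 -0.79493 rad, qd=5.37883 -0.41664 rad/s, tip=-0.10746 0.39585 -0.37785 m, τ=0.00000 0.00000 N·m.
t=1.62000 s (step 108): q=-2.31663 -0.80412 rad, qd=4.82195 -0.01388 rad/s, tip=-0.02253 0.46200 -0.30968 m, τ=0.00000 0.00000 N·m.
t=1.66500 s (step 111): q=-2.11482 -0.79892 rad, qd=4.12976 0.21532 rad/s, tip=0.04848 0.50355 -0.23367 m, τ=0.00000 0.00000 N·m.
t=1.71000 s (step 114): q=-1.94610 -0.78735 rad, qd=3.36032 0.27173 rad/s, tip=0.10393 0.52473 -0.16073 m, τ=0.00000 0.00000 N·m.
t=1.75500 s (step 117): q=-1.81290 -0.77661 rad, qd=2.55679 0.18521 rad/s, tip=0.14474 0.53160 -0.09883 m, τ=0.00000 0.00000 N·m.
t=1.80000 s (step 120): q=-1.71611 -0.77216 rad, qd=1.74474 0.00034 rad/s, tip=0.17319 0.53017 -0.05288 m.
any joint saturated: no


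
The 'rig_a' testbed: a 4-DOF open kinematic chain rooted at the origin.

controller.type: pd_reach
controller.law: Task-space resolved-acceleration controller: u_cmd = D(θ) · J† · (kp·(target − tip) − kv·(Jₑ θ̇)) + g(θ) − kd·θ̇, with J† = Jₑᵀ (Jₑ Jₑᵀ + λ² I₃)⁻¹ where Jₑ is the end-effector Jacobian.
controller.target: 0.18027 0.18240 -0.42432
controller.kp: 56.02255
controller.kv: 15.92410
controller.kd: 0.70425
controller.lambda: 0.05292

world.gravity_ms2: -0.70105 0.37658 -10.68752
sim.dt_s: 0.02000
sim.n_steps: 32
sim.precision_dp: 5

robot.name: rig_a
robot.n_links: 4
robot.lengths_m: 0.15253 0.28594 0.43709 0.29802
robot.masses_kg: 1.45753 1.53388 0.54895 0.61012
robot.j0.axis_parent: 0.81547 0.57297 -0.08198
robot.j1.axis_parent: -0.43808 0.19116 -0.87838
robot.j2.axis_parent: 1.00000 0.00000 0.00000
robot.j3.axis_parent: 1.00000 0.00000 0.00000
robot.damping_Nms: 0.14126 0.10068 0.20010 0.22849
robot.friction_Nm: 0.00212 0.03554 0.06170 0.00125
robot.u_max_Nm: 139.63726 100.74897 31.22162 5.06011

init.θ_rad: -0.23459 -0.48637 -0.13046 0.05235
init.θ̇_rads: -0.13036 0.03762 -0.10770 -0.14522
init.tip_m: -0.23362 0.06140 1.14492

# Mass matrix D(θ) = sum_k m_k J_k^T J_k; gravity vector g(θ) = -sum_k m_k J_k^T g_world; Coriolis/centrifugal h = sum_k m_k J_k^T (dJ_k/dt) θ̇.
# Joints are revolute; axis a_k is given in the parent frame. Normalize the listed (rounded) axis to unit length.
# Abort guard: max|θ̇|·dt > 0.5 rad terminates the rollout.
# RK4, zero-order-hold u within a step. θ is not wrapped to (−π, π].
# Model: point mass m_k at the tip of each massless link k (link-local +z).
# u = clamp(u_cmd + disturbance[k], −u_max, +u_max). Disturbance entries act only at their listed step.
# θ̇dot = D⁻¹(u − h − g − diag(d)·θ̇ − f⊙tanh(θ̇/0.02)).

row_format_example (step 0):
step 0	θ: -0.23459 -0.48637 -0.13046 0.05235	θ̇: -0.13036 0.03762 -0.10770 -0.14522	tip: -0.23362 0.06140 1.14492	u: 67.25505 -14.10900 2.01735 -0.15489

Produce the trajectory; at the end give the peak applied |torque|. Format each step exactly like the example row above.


step 1	θ: -0.20449 -0.50291 -0.20279 0.07052	θ̇: 3.13472 -1.54068 -6.91548 1.66005	tip: -0.23491 0.06765 1.14255	u: 126.96580 -31.19759 15.56802 -1.26954
step 2	θ: -0.09100 -0.54692 -0.40749 0.05044	θ̇: 8.17184 -2.58788 -13.20282 -3.76787	tip: -0.23150 0.07744 1.12999	u: 139.63726 -37.83392 26.71289 2.28585
step 3	θ: 0.11471 -0.59982 -0.70305 -0.08100	θ̇: 12.23141 -2.62665 -15.89647 -9.13520	tip: -0.21376 0.08243 1.08602	u: 17.20442 -4.43370 8.60077 3.67241
step 4	θ: 0.35327 -0.64326 -0.99513 -0.24438	θ̇: 11.70379 -1.83783 -13.48839 -7.16272	tip: -0.17527 0.07066 1.00973	u: -37.12186 8.87095 -4.05292 0.95366
step 5	θ: 0.57126 -0.67366 -1.23248 -0.37485	θ̇: 10.18984 -1.24838 -10.45635 -5.96527	tip: -0.12839 0.04938 0.92637	u: -46.51029 9.81543 -7.19501 0.54720
step 6	θ: 0.76154 -0.69461 -1.41993 -0.48279	θ̇: 8.88401 -0.86039 -8.39979 -4.93215	tip: -0.08329 0.02891 0.84618	u: -43.74244 8.25314 -6.96736 0.56862
step 7	θ: 0.92882 -0.70901 -1.57340 -0.57400	θ̇: 7.86365 -0.58473 -7.01090 -4.25720	tip: -0.04349 0.01302 0.77110	u: -38.12402 6.53198 -5.52707 0.86089
step 8	θ: 1.07822 -0.71853 -1.70376 -0.65375	θ̇: 7.08474 -0.36828 -6.06303 -3.76603	tip: -0.00968 0.00254 0.70082	u: -32.47054 5.13056 -3.78741 1.19182
step 9	θ: 1.21401 -0.72397 -1.81795 -0.72518	θ̇: 6.49640 -0.17409 -5.37942 -3.40929	tip: 0.01847 -0.00293 0.63482	u: -27.58258 4.05066 -2.11277 1.51125
step 10	θ: 1.33958 -0.72548 -1.92013 -0.79046	θ̇: 6.05981 0.02520 -4.85302 -3.14235	tip: 0.04164 -0.00420 0.57265	u: -23.56080 3.20909 -0.65566 1.78837
step 11	θ: 1.45766 -0.72281 -2.01276 -0.85108	θ̇: 5.74710 0.24854 -4.41755 -2.93866	tip: 0.06046 -0.00218 0.51403	u: -20.27947 2.54495 0.53459 2.01339
step 12	θ: 1.57055 -0.71517 -2.09719 -0.90814	θ̇: 5.54104 0.52435 -4.02793 -2.78372	tip: 0.07547 0.00231 0.45882	u: -17.56145 1.98181 1.45495 2.18761
step 13	θ: 1.68028 -0.70131 -2.17405 -0.96251	θ̇: 5.43070 0.87471 -3.65525 -2.66795	tip: 0.08706 0.00852 0.40697	u: -15.20986 1.49982 2.12108 2.31610
step 14	θ: 1.78871 -0.67951 -2.24345 -1.01491	θ̇: 5.41081 1.32181 -3.27824 -2.58792	tip: 0.09540 0.01577 0.35851	u: -13.00569 1.09920 2.55304 2.40852
step 15	θ: 1.89766 -0.64759 -2.30515 -1.06603	θ̇: 5.48198 1.88776 -2.88044 -2.54313	tip: 0.10049 0.02342 0.31360	u: -10.65416 0.79732 2.76833 2.47614
step 16	θ: 2.00909 -0.60286 -2.35859 -1.11656	θ̇: 5.65449 2.59877 -2.44803 -2.53435	tip: 0.10218 0.03077 0.27246	u: -7.78228 0.65045 2.78763 2.53092
step 17	θ: 2.12530 -0.54188 -2.40291 -1.16726	θ̇: 5.95483 3.50359 -1.96255 -2.56608	tip: 0.10035 0.03704 0.23547	u: -4.57940 0.90182 2.68374 2.58883
step 18	θ: 2.24902 -0.45970 -2.43653 -1.21921	θ̇: 6.39541 4.69797 -1.37386 -2.66542	tip: 0.09507 0.04124 0.20305	u: -5.98463 2.53638 2.77617 2.68815
step 19	θ: 2.38017 -0.35015 -2.45582 -1.27494	θ̇: 6.67971 6.19621 -0.53821 -2.92821	tip: 0.08692 0.04212 0.17561	u: -29.65998 6.95051 3.62356 2.90603
step 20	θ: 2.50150 -0.21505 -2.45387 -1.33913	θ̇: 5.41496 7.23165 0.69488 -3.42827	tip: 0.07778 0.03903 0.15319	u: -63.27082 9.65349 3.76332 3.16263
step 21	θ: 2.57589 -0.07353 -2.42723 -1.41208	θ̇: 2.03281 6.95257 1.91140 -3.78845	tip: 0.07127 0.03441 0.13469	u: -64.41551 7.97204 2.11894 3.05895
step 22	θ: 2.58208 0.05835 -2.38153 -1.48781	θ̇: -1.39044 6.32459 2.64199 -3.77817	tip: 0.06953 0.03238 0.11873	u: -48.29072 5.72197 0.35234 2.58414
step 23	θ: 2.52972 0.18038 -2.32540 -1.56175	θ̇: -3.83441 5.93896 2.97189 -3.62464	tip: 0.07187 0.03457 0.10449	u: -32.52516 4.23040 -0.99059 2.07276
step 24	θ: 2.43768 0.29687 -2.26544 -1.63166	θ̇: -5.36703 5.74349 3.02460 -3.35722	tip: 0.07670 0.04053 0.09143	u: -21.38329 3.42588 -1.85201 1.58781
step 25	θ: 2.32125 0.41053 -2.20626 -1.69505	θ̇: -6.27627 5.64382 2.89034 -2.95581	tip: 0.08250 0.04938 0.07909	u: -14.22027 2.97265 -2.21456 1.11594
step 26	θ: 2.19055 0.52280 -2.15085 -1.74928	θ̇: -6.79621 5.60009 2.64483 -2.43188	tip: 0.08800 0.06036 0.06689	u: -9.68834 2.46798 -2.10615 0.65199
step 27	θ: 2.05185 0.63436 -2.10090 -1.79209	θ̇: -7.07577 5.57246 2.34411 -1.80992	tip: 0.09230 0.07283 0.05404	u: -6.98686 1.57907 -1.60412 0.18925
step 28	θ: 1.90903 0.74494 -2.05715 -1.82175	θ̇: -7.20621 5.50123 2.02467 -1.11762	tip: 0.09488 0.08607 0.03966	u: -5.70535 0.13606 -0.82541 -0.27830
step 29	θ: 1.76452 0.85296 -2.01979 -1.83714	θ̇: -7.24061 5.31803 1.70643 -0.38772	tip: 0.09570 0.09919 0.02294	u: -5.44692 -1.81517 0.08197 -0.74612
step 30	θ: 1.62004 0.95562 -1.98872 -1.83788	θ̇: -7.19993 4.96577 1.39674 0.33774	tip: 0.09517 0.11113 0.00349	u: -5.67552 -3.99154 0.94408 -1.19224
step 31	θ: 1.47714 1.04933 -1.96378 -1.82455	θ̇: -7.07890 4.42171 1.09724 1.00515	tip: 0.09409 0.12083 -0.01853	u: -5.80920 -5.93863 1.58294 -1.57763
step 32	θ: 1.33764 1.13053 -1.94472 -1.79887	θ̇: -6.86062 3.71521 0.81168 1.55786	tip: 0.09346 0.12753 -0.04228
max |u| (N·m): 139.63726


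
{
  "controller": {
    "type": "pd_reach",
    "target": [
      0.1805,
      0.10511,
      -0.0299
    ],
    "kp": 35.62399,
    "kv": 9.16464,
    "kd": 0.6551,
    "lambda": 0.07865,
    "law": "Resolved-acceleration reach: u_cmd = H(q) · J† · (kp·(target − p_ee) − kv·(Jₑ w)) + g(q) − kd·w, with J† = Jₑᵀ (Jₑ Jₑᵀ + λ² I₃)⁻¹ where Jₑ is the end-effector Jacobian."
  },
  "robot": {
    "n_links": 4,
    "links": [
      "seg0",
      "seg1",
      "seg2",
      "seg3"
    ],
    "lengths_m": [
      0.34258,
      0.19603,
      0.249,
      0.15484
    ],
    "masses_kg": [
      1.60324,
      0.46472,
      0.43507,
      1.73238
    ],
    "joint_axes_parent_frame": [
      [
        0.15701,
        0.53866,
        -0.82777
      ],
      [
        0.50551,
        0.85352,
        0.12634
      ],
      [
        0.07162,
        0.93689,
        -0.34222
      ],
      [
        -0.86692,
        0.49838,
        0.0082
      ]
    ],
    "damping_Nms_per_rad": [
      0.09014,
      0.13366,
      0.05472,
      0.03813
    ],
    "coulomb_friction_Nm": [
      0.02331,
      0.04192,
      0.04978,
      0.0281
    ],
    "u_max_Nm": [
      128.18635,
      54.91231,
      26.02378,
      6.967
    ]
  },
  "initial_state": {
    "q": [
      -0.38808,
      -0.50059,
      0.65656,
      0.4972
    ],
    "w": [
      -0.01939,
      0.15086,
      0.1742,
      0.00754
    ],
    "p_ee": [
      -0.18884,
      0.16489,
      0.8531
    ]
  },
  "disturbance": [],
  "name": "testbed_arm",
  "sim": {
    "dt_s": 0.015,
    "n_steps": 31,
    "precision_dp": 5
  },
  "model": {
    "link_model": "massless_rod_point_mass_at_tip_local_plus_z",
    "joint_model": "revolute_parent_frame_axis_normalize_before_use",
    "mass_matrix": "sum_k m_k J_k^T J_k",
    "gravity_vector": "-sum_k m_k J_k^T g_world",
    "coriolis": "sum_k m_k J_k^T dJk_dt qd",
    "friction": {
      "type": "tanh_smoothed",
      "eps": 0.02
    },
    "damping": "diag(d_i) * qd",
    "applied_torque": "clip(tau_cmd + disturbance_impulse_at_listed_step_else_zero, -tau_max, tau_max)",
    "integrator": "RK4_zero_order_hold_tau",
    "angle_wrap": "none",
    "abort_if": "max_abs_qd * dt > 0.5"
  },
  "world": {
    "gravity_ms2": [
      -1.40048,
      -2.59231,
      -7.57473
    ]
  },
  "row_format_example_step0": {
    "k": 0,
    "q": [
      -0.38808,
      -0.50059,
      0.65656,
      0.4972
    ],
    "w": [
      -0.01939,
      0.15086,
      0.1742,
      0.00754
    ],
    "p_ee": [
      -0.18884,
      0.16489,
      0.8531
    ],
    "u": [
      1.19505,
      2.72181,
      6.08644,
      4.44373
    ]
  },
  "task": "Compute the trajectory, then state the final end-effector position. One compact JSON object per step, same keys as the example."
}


{"k":1,"q":[-0.39617,-0.5007,0.67485,0.50892],"w":[-1.05075,-0.14383,2.22047,1.55592],"p_ee":[-0.18583,0.16488,0.85116],"u":[1.83443,2.9861,4.29564,2.91487]}
{"k":2,"q":[-0.41779,-0.50153,0.71553,0.54166],"w":[-1.81545,0.02969,3.1917,2.77143],"p_ee":[-0.1811,0.16543,0.84532],"u":[2.82565,3.33934,3.65964,1.82633]}
{"k":3,"q":[-0.44869,-0.50065,0.76915,0.58751],"w":[-2.29671,0.09896,3.93411,3.32265],"p_ee":[-0.17531,0.16605,0.83646],"u":[3.99087,3.9056,3.33428,1.28345]}
{"k":4,"q":[-0.48574,-0.4977,0.8312,0.63973],"w":[-2.63844,0.30051,4.33244,3.61674],"p_ee":[-0.1688,0.16639,0.82508],"u":[5.14901,4.40397,3.25363,0.91412]}
{"k":5,"q":[-0.52703,-0.49165,0.89823,0.69444],"w":[-2.86674,0.51092,4.60476,3.65948],"p_ee":[-0.16173,0.16634,0.81155],"u":[6.16203,4.813,3.1753,0.67327]}
{"k":6,"q":[-0.57114,-0.48234,0.96864,0.74859],"w":[-3.01472,0.73288,4.78928,3.54442],"p_ee":[-0.15414,0.16589,0.79613],"u":[6.96216,5.07897,3.031,0.47958]}
{"k":7,"q":[-0.61696,-0.46973,1.0414,0.80022],"w":[-3.09502,0.9486,4.91827,3.3282],"p_ee":[-0.14605,0.16512,0.77904],"u":[7.53576,5.18603,2.78049,0.29584]}
{"k":8,"q":[-0.66351,-0.45401,1.11575,0.8482],"w":[-3.11084,1.14499,5.00168,3.06454],"p_ee":[-0.13746,0.16413,0.76042],"u":[7.90312,5.13336,2.41314,0.09534]}
{"k":9,"q":[-0.70982,-0.43555,1.19102,0.89217],"w":[-3.06249,1.31586,5.03814,2.80165],"p_ee":[-0.12838,0.16303,0.74041],"u":[8.09863,4.92991,1.93622,-0.14097]}
{"k":10,"q":[-0.75496,-0.4147,1.26647,0.9324],"w":[-2.95541,1.46673,5.02456,2.56977],"p_ee":[-0.11886,0.16189,0.71913],"u":[8.15647,4.58842,1.36708,-0.41723]}
{"k":11,"q":[-0.79814,-0.39165,1.34137,0.96939],"w":[-2.80275,1.61237,4.9634,2.37084],"p_ee":[-0.10894,0.16071,0.69669],"u":[8.10414,4.12289,0.72559,-0.71695]}
{"k":12,"q":[-0.83879,-0.36636,1.41506,1.00353],"w":[-2.62018,1.76727,4.86266,2.1866],"p_ee":[-0.0987,0.15948,0.67326],"u":[7.96214,3.55028,0.03057,-1.01127]}
{"k":13,"q":[-0.87656,-0.33865,1.48699,1.0349],"w":[-2.41915,1.93854,4.73087,1.99779],"p_ee":[-0.0882,0.15814,0.64901],"u":[7.74658,2.89223,-0.69965,-1.27411]}
{"k":14,"q":[-0.9112,-0.30826,1.55676,1.06339],"w":[-2.20535,2.1261,4.5736,1.79498],"p_ee":[-0.07751,0.15665,0.62411],"u":[7.47169,2.17314,-1.44636,-1.48992]}
{"k":15,"q":[-0.94255,-0.27496,1.62399,1.08875],"w":[-1.98102,2.32632,4.39359,1.57721],"p_ee":[-0.06672,0.15494,0.59875],"u":[7.15053,1.41694,-2.19107,-1.65198]}
{"k":16,"q":[-0.97046,-0.23861,1.68836,1.11079],"w":[-1.74727,2.53442,4.19239,1.34717],"p_ee":[-0.05589,0.15297,0.5731],"u":[6.7947,0.64508,-2.91663,-1.75854]}
{"k":17,"q":[-0.9948,-0.19911,1.74956,1.12935],"w":[-1.5051,2.74515,3.97133,1.10854],"p_ee":[-0.04512,0.15069,0.54733],"u":[6.41405,-0.12392,-3.60795,-1.81056]}
{"k":18,"q":[-1.01544,-0.15646,1.80731,1.14431],"w":[-1.25569,2.95284,3.73211,0.8653],"p_ee":[-0.03448,0.14807,0.5216],"u":[6.01671,-0.87424,-4.25226,-1.81099]}
{"k":19,"q":[-1.03231,-0.11076,1.86135,1.15564],"w":[-1.0004,3.1514,3.47695,0.62156],"p_ee":[-0.02407,0.14508,0.49605],"u":[5.60929,-1.5925,-4.83924,-1.76442]}
{"k":20,"q":[-1.04531,-0.06219,1.91147,1.16335],"w":[-0.74088,3.33454,3.20871,0.3815],"p_ee":[-0.01394,0.14172,0.47084],"u":[5.19713,-2.26758,-5.36104,-1.67678]}
{"k":21,"q":[-1.0544,-0.01102,1.95749,1.16751],"w":[-0.47905,3.49608,2.93079,0.14926],"p_ee":[-0.00418,0.13797,0.44612],"u":[4.78458,-2.8905,-5.81222,-1.55493]}
{"k":22,"q":[-1.05957,0.04238,1.9993,1.16827],"w":[-0.21446,3.62937,2.64569,-0.06167],"p_ee":[0.00514,0.13386,0.422],"u":[4.37815,-3.45247,-6.18885,-1.41384]}
{"k":23,"q":[-1.06069,0.09753,2.03678,1.1663],"w":[0.05647,3.7287,2.35519,-0.2249],"p_ee":[0.01396,0.12942,0.39861],"u":[3.99046,-3.94443,-6.48864,-1.27967]}
{"k":24,"q":[-1.05791,0.15397,2.06998,1.16166],"w":[0.3086,3.7996,2.07357,-0.41303],"p_ee":[0.02223,0.12469,0.37606],"u":[3.60368,-4.38094,-6.71924,-1.10037]}
{"k":25,"q":[-1.05141,0.2112,2.099,1.15433],"w":[0.55288,3.83296,1.79846,-0.58087],"p_ee":[0.02994,0.11975,0.35443],"u":[3.2277,-4.74989,-6.87902,-0.91485]}
{"k":26,"q":[-1.04133,0.26866,2.12397,1.14463],"w":[0.78606,3.82918,1.53329,-0.72679],"p_ee":[0.03709,0.11466,0.33381],"u":[2.86529,-5.05281,-6.97228,-0.72898]}
{"k":27,"q":[-1.02786,0.3258,2.14506,1.13289],"w":[1.005,3.79028,1.28091,-0.84978],"p_ee":[0.04367,0.10949,0.31425],"u":[2.519,-5.29281,-7.00442,-0.54768]}
{"k":28,"q":[-1.01124,0.38212,2.16248,1.11947],"w":[1.20685,3.71967,1.04346,-0.94955],"p_ee":[0.04971,0.10434,0.29578],"u":[2.19101,-5.47432,-6.98167,-0.3748]}
{"k":29,"q":[-0.99175,0.43718,2.17647,1.1047],"w":[1.38921,3.62183,0.82237,-1.02641],"p_ee":[0.05522,0.09929,0.27842],"u":[1.88297,-5.60271,-6.91078,-0.21313]}
{"k":30,"q":[-0.96968,0.49061,2.18726,1.08893],"w":[1.55021,3.50186,0.61842,-1.08132],"p_ee":[0.06026,0.09439,0.26214],"u":[1.59589,-5.68399,-6.79866,-0.06439]}
{"k":31,"q":[-0.94537,0.54211,2.19513,1.07248],"w":[1.68864,3.36509,0.43184,-1.11573],"p_ee":[0.06485,0.08974,0.24694]}
{"summary": "final p_ee position (m): 0.06485 0.08974 0.24694"}


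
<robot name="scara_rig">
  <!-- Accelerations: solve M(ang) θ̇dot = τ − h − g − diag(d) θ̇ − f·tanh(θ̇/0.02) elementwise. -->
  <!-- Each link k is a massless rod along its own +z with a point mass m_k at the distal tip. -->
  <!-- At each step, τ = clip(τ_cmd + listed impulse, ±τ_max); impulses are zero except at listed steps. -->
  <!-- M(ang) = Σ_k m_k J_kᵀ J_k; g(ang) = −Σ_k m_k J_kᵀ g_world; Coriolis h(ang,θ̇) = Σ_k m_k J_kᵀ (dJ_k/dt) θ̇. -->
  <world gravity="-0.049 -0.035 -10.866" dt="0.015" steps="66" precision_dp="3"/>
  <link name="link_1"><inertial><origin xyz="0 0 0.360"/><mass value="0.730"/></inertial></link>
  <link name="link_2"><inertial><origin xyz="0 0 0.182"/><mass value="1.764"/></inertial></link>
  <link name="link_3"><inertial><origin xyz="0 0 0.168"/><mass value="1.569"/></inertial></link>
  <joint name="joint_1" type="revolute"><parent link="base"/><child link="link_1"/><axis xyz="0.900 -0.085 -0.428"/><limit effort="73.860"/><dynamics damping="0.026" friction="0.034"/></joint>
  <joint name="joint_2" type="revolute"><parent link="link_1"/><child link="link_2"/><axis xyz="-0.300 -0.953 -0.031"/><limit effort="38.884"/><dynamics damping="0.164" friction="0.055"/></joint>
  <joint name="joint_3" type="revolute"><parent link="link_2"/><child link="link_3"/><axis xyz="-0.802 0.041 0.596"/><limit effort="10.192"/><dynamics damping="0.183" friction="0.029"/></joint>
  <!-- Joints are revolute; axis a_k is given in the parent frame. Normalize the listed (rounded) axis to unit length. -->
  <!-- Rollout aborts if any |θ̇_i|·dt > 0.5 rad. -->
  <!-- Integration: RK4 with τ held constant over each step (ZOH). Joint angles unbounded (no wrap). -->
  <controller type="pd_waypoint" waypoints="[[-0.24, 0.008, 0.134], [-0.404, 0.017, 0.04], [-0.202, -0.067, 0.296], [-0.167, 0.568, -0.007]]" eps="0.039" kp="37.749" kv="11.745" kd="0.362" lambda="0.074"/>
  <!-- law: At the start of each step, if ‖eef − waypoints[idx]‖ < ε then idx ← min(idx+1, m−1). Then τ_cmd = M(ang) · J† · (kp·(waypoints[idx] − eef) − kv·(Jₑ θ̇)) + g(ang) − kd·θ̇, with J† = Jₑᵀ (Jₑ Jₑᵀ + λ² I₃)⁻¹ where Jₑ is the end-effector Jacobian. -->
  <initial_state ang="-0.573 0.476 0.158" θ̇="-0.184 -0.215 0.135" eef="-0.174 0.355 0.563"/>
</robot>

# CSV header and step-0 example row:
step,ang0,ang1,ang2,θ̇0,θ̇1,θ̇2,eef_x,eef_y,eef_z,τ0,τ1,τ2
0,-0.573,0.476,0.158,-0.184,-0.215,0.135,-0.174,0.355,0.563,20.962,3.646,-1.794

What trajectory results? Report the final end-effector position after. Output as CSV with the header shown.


step,ang0,ang1,ang2,θ̇0,θ̇1,θ̇2,eef_x,eef_y,eef_z,τ0,τ1,τ2
1,-0.573,0.477,0.165,0.152,0.349,0.797,-0.174,0.356,0.562,19.994,2.031,-1.979
2,-0.569,0.486,0.179,0.413,0.814,1.099,-0.177,0.355,0.560,18.883,0.706,-1.988
3,-0.561,0.501,0.197,0.634,1.197,1.256,-0.181,0.352,0.558,17.770,-0.398,-1.938
4,-0.550,0.521,0.217,0.828,1.510,1.348,-0.186,0.348,0.556,16.695,-1.329,-1.867
5,-0.536,0.546,0.237,1.004,1.769,1.408,-0.192,0.342,0.554,15.656,-2.121,-1.792
6,-0.520,0.574,0.259,1.166,1.983,1.446,-0.199,0.336,0.551,14.643,-2.802,-1.716
7,-0.502,0.605,0.281,1.318,2.161,1.466,-0.206,0.328,0.548,13.645,-3.395,-1.642
8,-0.481,0.638,0.303,1.461,2.311,1.472,-0.214,0.319,0.545,12.657,-3.916,-1.568
9,-0.458,0.674,0.325,1.597,2.437,1.462,-0.221,0.310,0.541,11.673,-4.378,-1.495
10,-0.433,0.711,0.347,1.726,2.544,1.437,-0.228,0.300,0.536,10.697,-4.792,-1.422
11,-0.406,0.750,0.368,1.848,2.634,1.398,-0.236,0.290,0.531,9.731,-5.165,-1.351
12,-0.378,0.790,0.388,1.964,2.711,1.345,-0.243,0.279,0.526,8.782,-5.505,-1.281
13,-0.347,0.831,0.408,2.075,2.775,1.281,-0.249,0.267,0.520,7.855,-5.814,-1.212
14,-0.316,0.873,0.427,2.178,2.828,1.205,-0.255,0.256,0.514,6.956,-6.098,-1.144
15,-0.282,0.916,0.444,2.276,2.871,1.120,-0.261,0.244,0.507,6.091,-6.358,-1.079
16,-0.247,0.959,0.460,2.367,2.904,1.027,-0.267,0.233,0.500,5.264,-6.597,-1.016
17,-0.211,1.003,0.475,2.452,2.927,0.928,-0.271,0.221,0.492,4.479,-6.816,-0.954
18,-0.174,1.047,0.488,2.530,2.942,0.826,-0.276,0.210,0.484,3.737,-7.016,-0.895
19,-0.135,1.091,0.500,2.600,2.947,0.720,-0.279,0.199,0.475,3.039,-7.197,-0.837
20,-0.096,1.135,0.510,2.664,2.944,0.614,-0.283,0.188,0.466,2.385,-7.360,-0.780
21,-0.056,1.179,0.518,2.719,2.933,0.507,-0.285,0.178,0.457,1.775,-7.505,-0.725
22,-0.015,1.223,0.525,2.766,2.913,0.403,-0.287,0.168,0.448,1.207,-7.632,-0.671
23,0.027,1.267,0.530,2.805,2.885,0.301,-0.289,0.159,0.439,0.680,-7.742,-0.617
24,0.069,1.310,0.534,2.834,2.850,0.202,-0.290,0.150,0.429,0.192,-7.835,-0.565
25,0.112,1.352,0.536,2.855,2.807,0.108,-0.290,0.141,0.420,-0.258,-7.910,-0.513
26,0.155,1.394,0.537,2.866,2.758,0.020,-0.290,0.133,0.410,-0.673,-7.969,-0.461
27,0.198,1.435,0.537,2.871,2.699,-0.037,-0.290,0.126,0.401,-1.049,-8.012,-0.425
28,0.241,1.475,0.536,2.866,2.635,-0.088,-0.289,0.119,0.392,-1.395,-8.041,-0.389
29,0.284,1.514,0.534,2.851,2.569,-0.146,-0.288,0.112,0.383,-1.715,-8.054,-0.347
30,0.327,1.552,0.532,2.827,2.499,-0.204,-0.286,0.106,0.374,-2.010,-8.054,-0.303
31,0.369,1.589,0.528,2.795,2.425,-0.260,-0.284,0.101,0.365,-2.278,-8.040,-0.257
32,0.410,1.624,0.524,2.755,2.349,-0.311,-0.282,0.096,0.357,-2.522,-8.015,-0.211
33,0.451,1.659,0.519,2.707,2.271,-0.357,-0.280,0.091,0.349,-2.742,-7.978,-0.165
34,0.491,1.693,0.513,2.653,2.190,-0.398,-0.277,0.087,0.341,-2.941,-7.932,-0.119
35,0.531,1.725,0.507,2.594,2.109,-0.434,-0.274,0.083,0.333,-3.119,-7.877,-0.073
36,0.569,1.756,0.501,2.531,2.027,-0.465,-0.271,0.079,0.326,-3.280,-7.814,-0.028
37,0.607,1.786,0.493,2.464,1.945,-0.491,-0.268,0.075,0.319,-3.424,-7.744,0.016
38,0.643,1.814,0.486,2.395,1.864,-0.513,-0.265,0.072,0.313,-3.553,-7.669,0.060
39,0.678,1.842,0.478,2.323,1.783,-0.532,-0.262,0.069,0.307,-3.669,-7.589,0.103
40,0.713,1.868,0.470,2.251,1.704,-0.548,-0.259,0.067,0.301,-3.774,-7.506,0.146
41,0.746,1.893,0.462,2.178,1.626,-0.560,-0.256,0.064,0.295,-3.867,-7.419,0.188
42,0.778,1.916,0.453,2.106,1.550,-0.570,-0.253,0.062,0.290,-3.952,-7.331,0.229
43,0.809,1.939,0.445,2.035,1.477,-0.578,-0.251,0.059,0.285,-4.028,-7.240,0.269
44,0.839,1.961,0.436,1.965,1.405,-0.585,-0.248,0.057,0.280,-4.097,-7.150,0.308
45,0.868,1.981,0.427,1.897,1.336,-0.589,-0.245,0.055,0.275,-4.160,-7.059,0.347
46,0.896,2.001,0.418,1.831,1.269,-0.593,-0.242,0.054,0.271,-4.218,-6.968,0.384
47,0.923,2.019,0.409,1.767,1.205,-0.595,-0.240,0.052,0.267,-4.271,-6.878,0.421
48,0.949,2.037,0.400,1.706,1.143,-0.596,-0.237,0.050,0.263,-4.320,-6.789,0.457
49,0.974,2.054,0.392,1.647,1.084,-0.597,-0.235,0.048,0.259,-4.366,-6.701,0.492
50,0.999,2.070,0.383,1.591,1.028,-0.596,-0.233,0.047,0.256,-4.408,-6.616,0.525
51,1.022,2.085,0.374,1.538,0.974,-0.595,-0.231,0.045,0.252,-4.449,-6.532,0.558
52,1.045,2.099,0.365,1.487,0.923,-0.594,-0.229,0.044,0.249,-4.487,-6.450,0.590
53,1.067,2.112,0.356,1.439,0.874,-0.592,-0.227,0.043,0.246,-4.523,-6.370,0.621
54,1.088,2.125,0.347,1.393,0.827,-0.590,-0.225,0.041,0.243,-4.558,-6.293,0.651
55,1.108,2.137,0.338,1.350,0.783,-0.587,-0.223,0.040,0.240,-4.591,-6.217,0.680
56,1.128,2.149,0.329,1.310,0.741,-0.584,-0.222,0.039,0.238,-4.623,-6.145,0.708
57,1.148,2.159,0.321,1.271,0.701,-0.581,-0.220,0.038,0.235,-4.654,-6.074,0.735
58,1.166,2.170,0.312,1.235,0.663,-0.578,-0.219,0.037,0.233,-4.684,-6.006,0.761
59,1.185,2.179,0.303,1.200,0.627,-0.574,-0.218,0.035,0.231,-4.713,-5.939,0.786
60,1.202,2.188,0.295,1.168,0.593,-0.570,-0.217,0.034,0.228,-4.742,-5.875,0.811
61,1.220,2.197,0.286,1.137,0.561,-0.566,-0.216,0.033,0.226,-4.769,-5.813,0.834
62,1.237,2.205,0.278,1.108,0.530,-0.562,-0.215,0.032,0.224,-4.796,-5.754,0.857
63,1.253,2.213,0.270,1.081,0.501,-0.557,-0.214,0.031,0.222,-4.822,-5.696,0.879
64,1.269,2.220,0.261,1.055,0.474,-0.553,-0.213,0.030,0.221,-4.847,-5.640,0.901
65,1.285,2.227,0.253,1.030,0.448,-0.548,-0.212,0.029,0.219,-4.872,-5.585,0.921
66,1.300,2.234,0.245,1.006,0.424,-0.543,-0.212,0.028,0.217,,,
# final eef position (m): -0.212 0.028 0.217


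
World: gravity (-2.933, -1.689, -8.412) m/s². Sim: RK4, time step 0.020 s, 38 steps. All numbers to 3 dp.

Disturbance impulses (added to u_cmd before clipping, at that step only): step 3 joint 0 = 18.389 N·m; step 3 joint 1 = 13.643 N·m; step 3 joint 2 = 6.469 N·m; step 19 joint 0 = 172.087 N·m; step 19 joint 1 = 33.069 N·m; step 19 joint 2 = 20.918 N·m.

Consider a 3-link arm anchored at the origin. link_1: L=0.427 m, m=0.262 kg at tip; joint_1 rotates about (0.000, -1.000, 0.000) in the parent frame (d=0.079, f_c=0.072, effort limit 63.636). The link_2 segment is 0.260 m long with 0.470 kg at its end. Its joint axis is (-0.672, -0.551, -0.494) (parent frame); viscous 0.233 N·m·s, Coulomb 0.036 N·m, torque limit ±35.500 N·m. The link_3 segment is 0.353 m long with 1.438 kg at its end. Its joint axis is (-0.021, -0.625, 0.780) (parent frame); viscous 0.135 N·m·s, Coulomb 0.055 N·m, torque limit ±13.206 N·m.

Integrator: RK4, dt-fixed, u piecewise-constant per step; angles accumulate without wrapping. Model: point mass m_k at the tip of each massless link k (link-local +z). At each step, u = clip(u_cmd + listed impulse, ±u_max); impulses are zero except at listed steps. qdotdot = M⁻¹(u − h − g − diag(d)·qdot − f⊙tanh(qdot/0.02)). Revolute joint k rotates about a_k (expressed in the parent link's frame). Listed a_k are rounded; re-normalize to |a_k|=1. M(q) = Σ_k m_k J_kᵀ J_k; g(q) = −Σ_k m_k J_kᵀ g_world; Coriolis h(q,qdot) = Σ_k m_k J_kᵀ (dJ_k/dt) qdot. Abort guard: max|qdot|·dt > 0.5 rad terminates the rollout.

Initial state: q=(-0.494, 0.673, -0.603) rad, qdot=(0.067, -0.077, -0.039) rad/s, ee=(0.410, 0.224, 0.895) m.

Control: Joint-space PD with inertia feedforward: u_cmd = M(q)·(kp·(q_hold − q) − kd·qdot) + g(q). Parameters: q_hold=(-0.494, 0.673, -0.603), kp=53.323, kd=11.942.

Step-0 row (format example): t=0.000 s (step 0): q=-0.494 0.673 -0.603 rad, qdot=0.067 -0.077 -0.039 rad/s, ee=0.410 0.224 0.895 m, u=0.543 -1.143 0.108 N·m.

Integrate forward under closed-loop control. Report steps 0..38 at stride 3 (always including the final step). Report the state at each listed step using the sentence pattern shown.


t=0.060 s (step 3): q=-0.491 0.670 -0.604 rad, qdot=0.025 -0.011 -0.049 rad/s, ee=0.408 0.223 0.897 m, u=19.342 12.428 6.574 N·m.
t=0.120 s (step 6): q=-0.489 0.680 -0.561 rad, qdot=0.043 0.266 0.233 rad/s, ee=0.397 0.234 0.898 m, u=-2.098 -3.750 -1.021 N·m.
t=0.180 s (step 9): q=-0.488 0.691 -0.557 rad, qdot=0.002 0.054 0.059 rad/s, ee=0.393 0.239 0.898 m, u=-0.478 -2.700 -0.547 N·m.
t=0.240 s (step 12): q=-0.488 0.692 -0.559 rad, qdot=-0.018 -0.042 -0.033 rad/s, ee=0.393 0.239 0.897 m, u=0.520 -2.040 -0.248 N·m.
t=0.300 s (step 15): q=-0.490 0.687 -0.561 rad, qdot=-0.024 -0.074 -0.073 rad/s, ee=0.396 0.237 0.897 m, u=1.092 -1.656 -0.075 N·m.
t=0.360 s (step 18): q=-0.491 0.682 -0.562 rad, qdot=-0.024 -0.084 -0.060 rad/s, ee=0.399 0.234 0.897 m, u=1.401 -1.438 0.021 N·m.
t=0.420 s (step 21): q=-0.473 0.756 -0.679 rad, qdot=0.435 1.500 -1.571 rad/s, ee=0.380 0.244 0.896 m, u=-11.679 -8.120 -2.842 N·m.
t=0.480 s (step 24): q=-0.458 0.792 -0.693 rad, qdot=0.106 0.153 0.116 rad/s, ee=0.360 0.256 0.897 m, u=-6.019 -5.187 -1.625 N·m.
t=0.540 s (step 27): q=-0.457 0.792 -0.690 rad, qdot=-0.037 -0.120 -0.012 rad/s, ee=0.358 0.257 0.898 m, u=-2.363 -3.380 -0.789 N·m.
t=0.600 s (step 30): q=-0.461 0.780 -0.689 rad, qdot=-0.096 -0.231 -0.046 rad/s, ee=0.365 0.252 0.898 m, u=-0.188 -2.286 -0.284 N·m.
t=0.660 s (step 33): q=-0.467 0.764 -0.690 rad, qdot=-0.109 -0.247 -0.055 rad/s, ee=0.374 0.246 0.897 m, u=1.047 -1.650 0.008 N·m.
t=0.720 s (step 36): q=-0.474 0.749 -0.691 rad, qdot=-0.099 -0.219 -0.048 rad/s, ee=0.384 0.239 0.896 m, u=1.675 -1.314 0.160 N·m.
t=0.760 s (step 38): q=-0.477 0.740 -0.691 rad, qdot=-0.087 -0.190 -0.040 rad/s, ee=0.390 0.236 0.895 m.


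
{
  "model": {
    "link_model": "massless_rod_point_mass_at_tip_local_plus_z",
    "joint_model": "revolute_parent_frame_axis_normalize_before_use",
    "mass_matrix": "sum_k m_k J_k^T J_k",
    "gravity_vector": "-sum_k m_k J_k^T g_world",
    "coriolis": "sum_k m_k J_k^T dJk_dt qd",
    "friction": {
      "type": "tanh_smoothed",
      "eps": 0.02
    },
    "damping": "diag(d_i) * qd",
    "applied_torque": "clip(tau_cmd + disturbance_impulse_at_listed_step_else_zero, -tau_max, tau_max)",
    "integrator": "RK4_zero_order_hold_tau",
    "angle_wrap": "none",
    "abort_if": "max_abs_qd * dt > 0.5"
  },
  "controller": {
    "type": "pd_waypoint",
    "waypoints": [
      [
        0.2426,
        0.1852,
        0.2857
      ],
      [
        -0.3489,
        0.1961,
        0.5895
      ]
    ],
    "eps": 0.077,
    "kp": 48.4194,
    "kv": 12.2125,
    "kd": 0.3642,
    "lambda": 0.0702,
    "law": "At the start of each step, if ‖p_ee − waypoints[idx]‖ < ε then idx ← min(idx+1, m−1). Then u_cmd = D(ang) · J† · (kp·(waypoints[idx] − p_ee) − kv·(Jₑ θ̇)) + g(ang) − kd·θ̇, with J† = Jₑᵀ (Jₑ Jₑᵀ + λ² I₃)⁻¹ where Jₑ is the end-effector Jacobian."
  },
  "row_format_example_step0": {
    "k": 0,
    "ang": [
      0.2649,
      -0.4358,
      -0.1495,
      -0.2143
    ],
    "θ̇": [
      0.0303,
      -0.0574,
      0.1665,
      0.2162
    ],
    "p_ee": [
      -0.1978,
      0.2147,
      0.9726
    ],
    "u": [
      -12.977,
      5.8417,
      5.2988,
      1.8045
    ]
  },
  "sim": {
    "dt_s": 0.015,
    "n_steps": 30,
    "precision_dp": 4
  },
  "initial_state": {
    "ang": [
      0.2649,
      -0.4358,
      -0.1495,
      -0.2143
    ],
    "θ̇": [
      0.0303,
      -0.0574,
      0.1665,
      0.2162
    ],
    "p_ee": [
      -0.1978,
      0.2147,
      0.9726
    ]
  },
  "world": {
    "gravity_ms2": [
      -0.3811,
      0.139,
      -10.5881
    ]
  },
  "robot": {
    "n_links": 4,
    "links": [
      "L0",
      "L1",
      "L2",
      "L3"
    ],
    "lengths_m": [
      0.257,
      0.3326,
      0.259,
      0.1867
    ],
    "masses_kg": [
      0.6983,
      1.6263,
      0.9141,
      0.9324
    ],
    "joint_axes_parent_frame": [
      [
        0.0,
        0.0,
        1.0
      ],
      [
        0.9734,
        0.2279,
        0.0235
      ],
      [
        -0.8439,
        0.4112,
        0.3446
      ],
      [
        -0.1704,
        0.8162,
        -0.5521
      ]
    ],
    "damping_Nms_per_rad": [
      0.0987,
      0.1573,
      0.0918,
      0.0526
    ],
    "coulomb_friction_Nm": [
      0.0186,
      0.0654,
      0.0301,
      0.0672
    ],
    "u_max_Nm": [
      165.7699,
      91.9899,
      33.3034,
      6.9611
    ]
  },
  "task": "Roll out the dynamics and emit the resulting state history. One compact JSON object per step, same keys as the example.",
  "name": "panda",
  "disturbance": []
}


{"k":1,"ang":[0.2483,-0.4379,-0.1538,-0.2222],"\u03b8\u0307":[-2.2142,-0.2249,-0.7418,-1.2031],"p_ee":[-0.1964,0.2169,0.972],"u":[-11.3192,5.6906,4.9858,2.0373]}
{"k":2,"ang":[0.2021,-0.4425,-0.1711,-0.2436],"\u03b8\u0307":[-3.9432,-0.3962,-1.5747,-1.5965],"p_ee":[-0.1924,0.2204,0.9706],"u":[-10.0378,5.6073,4.6343,1.8265]}
{"k":3,"ang":[0.1323,-0.4495,-0.1996,-0.2694],"\u03b8\u0307":[-5.352,-0.5335,-2.2407,-1.7868],"p_ee":[-0.1861,0.2255,0.9685],"u":[-9.043,6.1528,4.1819,1.567]}
{"k":4,"ang":[0.0432,-0.4582,-0.2371,-0.2976],"\u03b8\u0307":[-6.5307,-0.6359,-2.7787,-1.9247],"p_ee":[-0.1777,0.232,0.9655],"u":[-8.1923,7.4484,3.6241,1.3306]}
{"k":5,"ang":[-0.0622,-0.4682,-0.2818,-0.3279],"\u03b8\u0307":[-7.5148,-0.6988,-3.2112,-2.0609],"p_ee":[-0.1677,0.24,0.9613],"u":[-7.3723,9.4203,2.9885,1.1416]}
{"k":6,"ang":[-0.1809,-0.4788,-0.3323,-0.3603],"\u03b8\u0307":[-8.3175,-0.7156,-3.5481,-2.2138],"p_ee":[-0.156,0.2493,0.9557],"u":[-6.5022,11.8699,2.3242,1.009]}
{"k":7,"ang":[-0.3104,-0.4892,-0.3872,-0.3951],"\u03b8\u0307":[-8.9475,-0.6814,-3.7972,-2.3844],"p_ee":[-0.1429,0.2596,0.9484],"u":[-5.5332,14.5367,1.6888,0.9329]}
{"k":8,"ang":[-0.448,-0.4987,-0.4452,-0.4325],"\u03b8\u0307":[-9.4183,-0.5942,-3.969,-2.5616],"p_ee":[-0.1282,0.2705,0.9395],"u":[-4.446,17.1609,1.1356,0.9069]}
{"k":9,"ang":[-0.5916,-0.5066,-0.5052,-0.4725],"\u03b8\u0307":[-9.7487,-0.4545,-4.0756,-2.7282],"p_ee":[-0.112,0.2818,0.9288],"u":[-3.2459,19.5286,0.7046,0.9207]}
{"k":10,"ang":[-0.7392,-0.512,-0.5664,-0.5148],"\u03b8\u0307":[-9.9607,-0.2638,-4.1279,-2.8672],"p_ee":[-0.0943,0.2929,0.9166],"u":[-1.9572,21.4932,0.4185,0.9637]}
{"k":11,"ang":[-0.8892,-0.5141,-0.628,-0.5589],"\u03b8\u0307":[-10.0764,-0.0241,-4.1333,-2.9668],"p_ee":[-0.0752,0.3033,0.9028],"u":[-0.6162,22.9731,0.2851,1.0271]}
{"k":12,"ang":[-1.0403,-0.5124,-0.6894,-0.6042],"\u03b8\u0307":[-10.1135,0.2595,-4.0998,-3.0109],"p_ee":[-0.0548,0.3127,0.8878],"u":[0.7349,23.9488,0.3013,1.1008]}
{"k":13,"ang":[-1.1915,-0.5061,-0.7499,-0.65],"\u03b8\u0307":[-10.0836,0.5886,-4.0129,-3.0313],"p_ee":[-0.0334,0.3207,0.8716],"u":[2.0503,24.3824,0.4573,1.1924]}
{"k":14,"ang":[-1.3417,-0.4946,-0.8087,-0.6959],"\u03b8\u0307":[-9.9959,0.9586,-3.8697,-3.0296],"p_ee":[-0.0113,0.3272,0.8546],"u":[3.2889,24.2303,0.7385,1.295]}
{"k":15,"ang":[-1.4901,-0.4773,-0.8649,-0.7417],"\u03b8\u0307":[-9.8464,1.3602,-3.6599,-3.0229],"p_ee":[0.0111,0.332,0.8371],"u":[4.3991,23.3954,1.1293,1.4067]}
{"k":16,"ang":[-1.6357,-0.4539,-0.9174,-0.7874],"\u03b8\u0307":[-9.616,1.774,-3.373,-3.0306],"p_ee":[0.0334,0.3352,0.8192],"u":[5.3054,21.6928,1.6149,1.524]}
{"k":17,"ang":[-1.7771,-0.4245,-0.9651,-0.8334],"\u03b8\u0307":[-9.2693,2.165,-3.0089,-3.0633],"p_ee":[0.0553,0.3368,0.8014],"u":[5.8923,18.8921,2.177,1.637]}
{"k":18,"ang":[-1.9121,-0.3897,-1.0069,-0.8798],"\u03b8\u0307":[-8.7583,2.4797,-2.5903,-3.11],"p_ee":[0.0763,0.3373,0.7838],"u":[6.0203,14.9087,2.7837,1.726]}
{"k":19,"ang":[-2.0379,-0.3513,-1.0425,-0.9268],"\u03b8\u0307":[-8.0432,2.6563,-2.1739,-3.1292],"p_ee":[0.096,0.3368,0.7666],"u":[5.6085,10.0795,3.3812,1.7635]}
{"k":20,"ang":[-2.1516,-0.3115,-1.0724,-0.9735],"\u03b8\u0307":[-7.1246,2.6519,-1.8398,-3.0629],"p_ee":[0.1139,0.3358,0.7501],"u":[4.7325,5.1638,3.9096,1.7291]}
{"k":21,"ang":[-2.2504,-0.2731,-1.0983,-1.0183],"\u03b8\u0307":[-6.0611,2.4681,-1.6535,-2.878],"p_ee":[0.13,0.3345,0.734],"u":[3.6081,0.9189,4.3355,1.6272]}
{"k":22,"ang":[-2.3329,-0.2385,-1.1227,-1.0597],"\u03b8\u0307":[-4.9494,2.1495,-1.6318,-2.5932],"p_ee":[0.1439,0.3333,0.7184],"u":[2.469,-2.2632,4.6629,1.4879]}
{"k":23,"ang":[-2.399,-0.2092,-1.1478,-1.0964],"\u03b8\u0307":[-3.8859,1.7578,-1.7418,-2.2646],"p_ee":[0.156,0.3321,0.7031],"u":[1.4764,-4.3441,4.9143,1.3494]}
{"k":24,"ang":[-2.4501,-0.1859,-1.1752,-1.1282],"\u03b8\u0307":[-2.9393,1.3487,-1.9267,-1.95],"p_ee":[0.1663,0.331,0.6878],"u":[0.7048,-5.4706,5.1111,1.2396]}
{"k":25,"ang":[-2.4881,-0.1686,-1.2056,-1.1556],"\u03b8\u0307":[-2.1438,0.9612,-2.1323,-1.6853],"p_ee":[0.1753,0.3297,0.6725],"u":[0.1645,-5.8531,5.2683,1.1694]}
{"k":26,"ang":[-2.5154,-0.1568,-1.2389,-1.1794],"\u03b8\u0307":[-1.5045,0.6177,-2.3207,-1.4807],"p_ee":[0.1831,0.3281,0.6571],"u":[-0.1712,-5.7043,5.3958,1.1362]}
{"k":27,"ang":[-2.5342,-0.1497,-1.2749,-1.2005],"\u03b8\u0307":[-1.0086,0.3278,-2.4722,-1.3292],"p_ee":[0.19,0.3261,0.6417],"u":[-0.3442,-5.2098,5.5004,1.1301]}
{"k":28,"ang":[-2.5465,-0.1465,-1.3127,-1.2197],"\u03b8\u0307":[-0.6349,0.0928,-2.5807,-1.2166],"p_ee":[0.1963,0.3235,0.6263],"u":[-0.3977,-4.5166,5.5867,1.1401]}
{"k":29,"ang":[-2.5539,-0.1465,-1.3519,-1.2373],"\u03b8\u0307":[-0.3651,-0.0862,-2.646,-1.1315],"p_ee":[0.2019,0.3204,0.6111],"u":[-0.3665,-3.731,5.6575,1.1576]}
{"k":30,"ang":[-2.558,-0.1487,-1.3918,-1.2538],"\u03b8\u0307":[-0.1773,-0.2138,-2.6746,-1.061],"p_ee":[0.2071,0.3167,0.5962]}
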